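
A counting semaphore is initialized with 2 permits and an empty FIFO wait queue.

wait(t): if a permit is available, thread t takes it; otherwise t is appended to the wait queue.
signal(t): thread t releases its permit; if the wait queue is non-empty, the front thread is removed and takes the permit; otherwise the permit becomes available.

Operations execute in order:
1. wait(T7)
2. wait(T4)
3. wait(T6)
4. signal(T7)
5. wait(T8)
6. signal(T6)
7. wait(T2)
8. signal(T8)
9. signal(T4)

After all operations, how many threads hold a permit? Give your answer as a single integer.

Answer: 1

Derivation:
Step 1: wait(T7) -> count=1 queue=[] holders={T7}
Step 2: wait(T4) -> count=0 queue=[] holders={T4,T7}
Step 3: wait(T6) -> count=0 queue=[T6] holders={T4,T7}
Step 4: signal(T7) -> count=0 queue=[] holders={T4,T6}
Step 5: wait(T8) -> count=0 queue=[T8] holders={T4,T6}
Step 6: signal(T6) -> count=0 queue=[] holders={T4,T8}
Step 7: wait(T2) -> count=0 queue=[T2] holders={T4,T8}
Step 8: signal(T8) -> count=0 queue=[] holders={T2,T4}
Step 9: signal(T4) -> count=1 queue=[] holders={T2}
Final holders: {T2} -> 1 thread(s)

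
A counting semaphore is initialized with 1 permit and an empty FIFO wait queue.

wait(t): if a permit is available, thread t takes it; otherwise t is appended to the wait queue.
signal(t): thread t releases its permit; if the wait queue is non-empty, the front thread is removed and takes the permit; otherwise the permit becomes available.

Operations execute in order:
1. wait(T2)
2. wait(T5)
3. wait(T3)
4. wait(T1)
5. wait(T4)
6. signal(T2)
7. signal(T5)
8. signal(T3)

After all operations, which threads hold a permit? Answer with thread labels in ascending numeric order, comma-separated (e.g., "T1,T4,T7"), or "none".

Step 1: wait(T2) -> count=0 queue=[] holders={T2}
Step 2: wait(T5) -> count=0 queue=[T5] holders={T2}
Step 3: wait(T3) -> count=0 queue=[T5,T3] holders={T2}
Step 4: wait(T1) -> count=0 queue=[T5,T3,T1] holders={T2}
Step 5: wait(T4) -> count=0 queue=[T5,T3,T1,T4] holders={T2}
Step 6: signal(T2) -> count=0 queue=[T3,T1,T4] holders={T5}
Step 7: signal(T5) -> count=0 queue=[T1,T4] holders={T3}
Step 8: signal(T3) -> count=0 queue=[T4] holders={T1}
Final holders: T1

Answer: T1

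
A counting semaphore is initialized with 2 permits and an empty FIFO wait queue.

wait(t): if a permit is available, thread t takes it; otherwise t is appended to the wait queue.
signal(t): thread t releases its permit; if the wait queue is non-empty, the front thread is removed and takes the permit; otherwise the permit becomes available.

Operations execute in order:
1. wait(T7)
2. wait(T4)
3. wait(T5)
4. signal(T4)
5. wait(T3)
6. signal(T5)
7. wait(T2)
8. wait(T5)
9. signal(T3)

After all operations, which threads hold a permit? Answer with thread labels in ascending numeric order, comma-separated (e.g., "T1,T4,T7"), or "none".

Answer: T2,T7

Derivation:
Step 1: wait(T7) -> count=1 queue=[] holders={T7}
Step 2: wait(T4) -> count=0 queue=[] holders={T4,T7}
Step 3: wait(T5) -> count=0 queue=[T5] holders={T4,T7}
Step 4: signal(T4) -> count=0 queue=[] holders={T5,T7}
Step 5: wait(T3) -> count=0 queue=[T3] holders={T5,T7}
Step 6: signal(T5) -> count=0 queue=[] holders={T3,T7}
Step 7: wait(T2) -> count=0 queue=[T2] holders={T3,T7}
Step 8: wait(T5) -> count=0 queue=[T2,T5] holders={T3,T7}
Step 9: signal(T3) -> count=0 queue=[T5] holders={T2,T7}
Final holders: T2,T7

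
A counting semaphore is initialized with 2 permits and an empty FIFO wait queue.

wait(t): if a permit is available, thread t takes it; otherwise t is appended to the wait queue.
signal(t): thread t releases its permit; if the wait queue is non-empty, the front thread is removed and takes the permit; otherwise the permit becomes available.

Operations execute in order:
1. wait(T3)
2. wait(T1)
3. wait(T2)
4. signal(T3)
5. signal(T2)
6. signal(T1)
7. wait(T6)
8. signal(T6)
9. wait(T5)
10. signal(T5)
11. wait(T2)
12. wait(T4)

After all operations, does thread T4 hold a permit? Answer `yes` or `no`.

Answer: yes

Derivation:
Step 1: wait(T3) -> count=1 queue=[] holders={T3}
Step 2: wait(T1) -> count=0 queue=[] holders={T1,T3}
Step 3: wait(T2) -> count=0 queue=[T2] holders={T1,T3}
Step 4: signal(T3) -> count=0 queue=[] holders={T1,T2}
Step 5: signal(T2) -> count=1 queue=[] holders={T1}
Step 6: signal(T1) -> count=2 queue=[] holders={none}
Step 7: wait(T6) -> count=1 queue=[] holders={T6}
Step 8: signal(T6) -> count=2 queue=[] holders={none}
Step 9: wait(T5) -> count=1 queue=[] holders={T5}
Step 10: signal(T5) -> count=2 queue=[] holders={none}
Step 11: wait(T2) -> count=1 queue=[] holders={T2}
Step 12: wait(T4) -> count=0 queue=[] holders={T2,T4}
Final holders: {T2,T4} -> T4 in holders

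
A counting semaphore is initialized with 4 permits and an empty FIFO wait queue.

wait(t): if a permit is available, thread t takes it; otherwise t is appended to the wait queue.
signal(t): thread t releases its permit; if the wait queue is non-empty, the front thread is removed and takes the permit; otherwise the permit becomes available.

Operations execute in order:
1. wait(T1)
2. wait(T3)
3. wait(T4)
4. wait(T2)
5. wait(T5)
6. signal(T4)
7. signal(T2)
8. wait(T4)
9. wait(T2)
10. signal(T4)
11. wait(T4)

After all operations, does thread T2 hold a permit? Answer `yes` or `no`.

Answer: yes

Derivation:
Step 1: wait(T1) -> count=3 queue=[] holders={T1}
Step 2: wait(T3) -> count=2 queue=[] holders={T1,T3}
Step 3: wait(T4) -> count=1 queue=[] holders={T1,T3,T4}
Step 4: wait(T2) -> count=0 queue=[] holders={T1,T2,T3,T4}
Step 5: wait(T5) -> count=0 queue=[T5] holders={T1,T2,T3,T4}
Step 6: signal(T4) -> count=0 queue=[] holders={T1,T2,T3,T5}
Step 7: signal(T2) -> count=1 queue=[] holders={T1,T3,T5}
Step 8: wait(T4) -> count=0 queue=[] holders={T1,T3,T4,T5}
Step 9: wait(T2) -> count=0 queue=[T2] holders={T1,T3,T4,T5}
Step 10: signal(T4) -> count=0 queue=[] holders={T1,T2,T3,T5}
Step 11: wait(T4) -> count=0 queue=[T4] holders={T1,T2,T3,T5}
Final holders: {T1,T2,T3,T5} -> T2 in holders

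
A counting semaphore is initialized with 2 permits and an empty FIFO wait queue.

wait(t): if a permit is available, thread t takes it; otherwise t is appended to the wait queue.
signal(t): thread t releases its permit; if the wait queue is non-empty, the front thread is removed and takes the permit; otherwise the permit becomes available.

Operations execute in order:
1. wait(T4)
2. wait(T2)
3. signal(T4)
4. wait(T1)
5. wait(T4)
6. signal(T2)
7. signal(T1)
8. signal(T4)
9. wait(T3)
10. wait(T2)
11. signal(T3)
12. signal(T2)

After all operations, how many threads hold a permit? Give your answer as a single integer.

Step 1: wait(T4) -> count=1 queue=[] holders={T4}
Step 2: wait(T2) -> count=0 queue=[] holders={T2,T4}
Step 3: signal(T4) -> count=1 queue=[] holders={T2}
Step 4: wait(T1) -> count=0 queue=[] holders={T1,T2}
Step 5: wait(T4) -> count=0 queue=[T4] holders={T1,T2}
Step 6: signal(T2) -> count=0 queue=[] holders={T1,T4}
Step 7: signal(T1) -> count=1 queue=[] holders={T4}
Step 8: signal(T4) -> count=2 queue=[] holders={none}
Step 9: wait(T3) -> count=1 queue=[] holders={T3}
Step 10: wait(T2) -> count=0 queue=[] holders={T2,T3}
Step 11: signal(T3) -> count=1 queue=[] holders={T2}
Step 12: signal(T2) -> count=2 queue=[] holders={none}
Final holders: {none} -> 0 thread(s)

Answer: 0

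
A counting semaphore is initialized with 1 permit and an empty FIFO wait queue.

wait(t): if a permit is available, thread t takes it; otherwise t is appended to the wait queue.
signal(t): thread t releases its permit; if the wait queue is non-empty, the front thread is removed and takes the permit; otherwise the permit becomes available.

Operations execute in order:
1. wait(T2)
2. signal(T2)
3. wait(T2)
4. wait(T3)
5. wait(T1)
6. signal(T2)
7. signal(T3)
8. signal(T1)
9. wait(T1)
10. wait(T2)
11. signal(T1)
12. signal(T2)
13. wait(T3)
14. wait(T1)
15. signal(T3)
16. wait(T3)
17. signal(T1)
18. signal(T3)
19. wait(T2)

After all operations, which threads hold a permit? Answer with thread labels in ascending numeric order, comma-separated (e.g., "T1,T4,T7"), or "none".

Answer: T2

Derivation:
Step 1: wait(T2) -> count=0 queue=[] holders={T2}
Step 2: signal(T2) -> count=1 queue=[] holders={none}
Step 3: wait(T2) -> count=0 queue=[] holders={T2}
Step 4: wait(T3) -> count=0 queue=[T3] holders={T2}
Step 5: wait(T1) -> count=0 queue=[T3,T1] holders={T2}
Step 6: signal(T2) -> count=0 queue=[T1] holders={T3}
Step 7: signal(T3) -> count=0 queue=[] holders={T1}
Step 8: signal(T1) -> count=1 queue=[] holders={none}
Step 9: wait(T1) -> count=0 queue=[] holders={T1}
Step 10: wait(T2) -> count=0 queue=[T2] holders={T1}
Step 11: signal(T1) -> count=0 queue=[] holders={T2}
Step 12: signal(T2) -> count=1 queue=[] holders={none}
Step 13: wait(T3) -> count=0 queue=[] holders={T3}
Step 14: wait(T1) -> count=0 queue=[T1] holders={T3}
Step 15: signal(T3) -> count=0 queue=[] holders={T1}
Step 16: wait(T3) -> count=0 queue=[T3] holders={T1}
Step 17: signal(T1) -> count=0 queue=[] holders={T3}
Step 18: signal(T3) -> count=1 queue=[] holders={none}
Step 19: wait(T2) -> count=0 queue=[] holders={T2}
Final holders: T2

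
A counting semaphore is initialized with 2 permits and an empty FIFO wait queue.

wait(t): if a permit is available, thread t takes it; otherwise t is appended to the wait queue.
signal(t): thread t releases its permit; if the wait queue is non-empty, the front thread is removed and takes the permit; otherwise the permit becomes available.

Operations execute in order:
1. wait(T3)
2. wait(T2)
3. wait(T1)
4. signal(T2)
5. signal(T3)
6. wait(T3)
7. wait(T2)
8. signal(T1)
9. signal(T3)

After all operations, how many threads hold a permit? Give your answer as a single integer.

Step 1: wait(T3) -> count=1 queue=[] holders={T3}
Step 2: wait(T2) -> count=0 queue=[] holders={T2,T3}
Step 3: wait(T1) -> count=0 queue=[T1] holders={T2,T3}
Step 4: signal(T2) -> count=0 queue=[] holders={T1,T3}
Step 5: signal(T3) -> count=1 queue=[] holders={T1}
Step 6: wait(T3) -> count=0 queue=[] holders={T1,T3}
Step 7: wait(T2) -> count=0 queue=[T2] holders={T1,T3}
Step 8: signal(T1) -> count=0 queue=[] holders={T2,T3}
Step 9: signal(T3) -> count=1 queue=[] holders={T2}
Final holders: {T2} -> 1 thread(s)

Answer: 1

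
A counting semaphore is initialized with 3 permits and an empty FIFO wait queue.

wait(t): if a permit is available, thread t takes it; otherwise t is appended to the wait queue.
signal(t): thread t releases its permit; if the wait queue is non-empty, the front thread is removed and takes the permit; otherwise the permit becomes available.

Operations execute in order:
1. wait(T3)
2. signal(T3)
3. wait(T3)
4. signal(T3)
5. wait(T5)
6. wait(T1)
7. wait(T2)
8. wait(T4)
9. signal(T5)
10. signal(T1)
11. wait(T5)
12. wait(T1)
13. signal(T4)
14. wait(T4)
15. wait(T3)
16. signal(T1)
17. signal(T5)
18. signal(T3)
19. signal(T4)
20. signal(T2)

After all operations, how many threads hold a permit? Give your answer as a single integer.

Answer: 0

Derivation:
Step 1: wait(T3) -> count=2 queue=[] holders={T3}
Step 2: signal(T3) -> count=3 queue=[] holders={none}
Step 3: wait(T3) -> count=2 queue=[] holders={T3}
Step 4: signal(T3) -> count=3 queue=[] holders={none}
Step 5: wait(T5) -> count=2 queue=[] holders={T5}
Step 6: wait(T1) -> count=1 queue=[] holders={T1,T5}
Step 7: wait(T2) -> count=0 queue=[] holders={T1,T2,T5}
Step 8: wait(T4) -> count=0 queue=[T4] holders={T1,T2,T5}
Step 9: signal(T5) -> count=0 queue=[] holders={T1,T2,T4}
Step 10: signal(T1) -> count=1 queue=[] holders={T2,T4}
Step 11: wait(T5) -> count=0 queue=[] holders={T2,T4,T5}
Step 12: wait(T1) -> count=0 queue=[T1] holders={T2,T4,T5}
Step 13: signal(T4) -> count=0 queue=[] holders={T1,T2,T5}
Step 14: wait(T4) -> count=0 queue=[T4] holders={T1,T2,T5}
Step 15: wait(T3) -> count=0 queue=[T4,T3] holders={T1,T2,T5}
Step 16: signal(T1) -> count=0 queue=[T3] holders={T2,T4,T5}
Step 17: signal(T5) -> count=0 queue=[] holders={T2,T3,T4}
Step 18: signal(T3) -> count=1 queue=[] holders={T2,T4}
Step 19: signal(T4) -> count=2 queue=[] holders={T2}
Step 20: signal(T2) -> count=3 queue=[] holders={none}
Final holders: {none} -> 0 thread(s)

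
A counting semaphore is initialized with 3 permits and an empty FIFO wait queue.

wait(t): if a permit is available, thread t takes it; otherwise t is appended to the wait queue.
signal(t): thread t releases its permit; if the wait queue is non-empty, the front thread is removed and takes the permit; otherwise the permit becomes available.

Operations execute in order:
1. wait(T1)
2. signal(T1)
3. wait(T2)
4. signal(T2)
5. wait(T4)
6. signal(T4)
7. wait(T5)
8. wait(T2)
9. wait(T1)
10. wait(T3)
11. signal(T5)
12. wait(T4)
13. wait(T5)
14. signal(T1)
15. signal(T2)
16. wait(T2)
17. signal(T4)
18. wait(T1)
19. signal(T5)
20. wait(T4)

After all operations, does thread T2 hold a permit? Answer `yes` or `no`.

Answer: yes

Derivation:
Step 1: wait(T1) -> count=2 queue=[] holders={T1}
Step 2: signal(T1) -> count=3 queue=[] holders={none}
Step 3: wait(T2) -> count=2 queue=[] holders={T2}
Step 4: signal(T2) -> count=3 queue=[] holders={none}
Step 5: wait(T4) -> count=2 queue=[] holders={T4}
Step 6: signal(T4) -> count=3 queue=[] holders={none}
Step 7: wait(T5) -> count=2 queue=[] holders={T5}
Step 8: wait(T2) -> count=1 queue=[] holders={T2,T5}
Step 9: wait(T1) -> count=0 queue=[] holders={T1,T2,T5}
Step 10: wait(T3) -> count=0 queue=[T3] holders={T1,T2,T5}
Step 11: signal(T5) -> count=0 queue=[] holders={T1,T2,T3}
Step 12: wait(T4) -> count=0 queue=[T4] holders={T1,T2,T3}
Step 13: wait(T5) -> count=0 queue=[T4,T5] holders={T1,T2,T3}
Step 14: signal(T1) -> count=0 queue=[T5] holders={T2,T3,T4}
Step 15: signal(T2) -> count=0 queue=[] holders={T3,T4,T5}
Step 16: wait(T2) -> count=0 queue=[T2] holders={T3,T4,T5}
Step 17: signal(T4) -> count=0 queue=[] holders={T2,T3,T5}
Step 18: wait(T1) -> count=0 queue=[T1] holders={T2,T3,T5}
Step 19: signal(T5) -> count=0 queue=[] holders={T1,T2,T3}
Step 20: wait(T4) -> count=0 queue=[T4] holders={T1,T2,T3}
Final holders: {T1,T2,T3} -> T2 in holders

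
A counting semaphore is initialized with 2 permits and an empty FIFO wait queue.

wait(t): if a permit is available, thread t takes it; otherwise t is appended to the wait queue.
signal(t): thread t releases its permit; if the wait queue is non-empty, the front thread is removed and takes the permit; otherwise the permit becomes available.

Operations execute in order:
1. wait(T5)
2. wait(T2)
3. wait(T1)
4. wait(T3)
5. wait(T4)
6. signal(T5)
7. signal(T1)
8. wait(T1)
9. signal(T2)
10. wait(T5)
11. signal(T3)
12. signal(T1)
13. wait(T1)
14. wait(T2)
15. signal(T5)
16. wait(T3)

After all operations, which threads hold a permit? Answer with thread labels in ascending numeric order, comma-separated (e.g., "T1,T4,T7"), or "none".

Step 1: wait(T5) -> count=1 queue=[] holders={T5}
Step 2: wait(T2) -> count=0 queue=[] holders={T2,T5}
Step 3: wait(T1) -> count=0 queue=[T1] holders={T2,T5}
Step 4: wait(T3) -> count=0 queue=[T1,T3] holders={T2,T5}
Step 5: wait(T4) -> count=0 queue=[T1,T3,T4] holders={T2,T5}
Step 6: signal(T5) -> count=0 queue=[T3,T4] holders={T1,T2}
Step 7: signal(T1) -> count=0 queue=[T4] holders={T2,T3}
Step 8: wait(T1) -> count=0 queue=[T4,T1] holders={T2,T3}
Step 9: signal(T2) -> count=0 queue=[T1] holders={T3,T4}
Step 10: wait(T5) -> count=0 queue=[T1,T5] holders={T3,T4}
Step 11: signal(T3) -> count=0 queue=[T5] holders={T1,T4}
Step 12: signal(T1) -> count=0 queue=[] holders={T4,T5}
Step 13: wait(T1) -> count=0 queue=[T1] holders={T4,T5}
Step 14: wait(T2) -> count=0 queue=[T1,T2] holders={T4,T5}
Step 15: signal(T5) -> count=0 queue=[T2] holders={T1,T4}
Step 16: wait(T3) -> count=0 queue=[T2,T3] holders={T1,T4}
Final holders: T1,T4

Answer: T1,T4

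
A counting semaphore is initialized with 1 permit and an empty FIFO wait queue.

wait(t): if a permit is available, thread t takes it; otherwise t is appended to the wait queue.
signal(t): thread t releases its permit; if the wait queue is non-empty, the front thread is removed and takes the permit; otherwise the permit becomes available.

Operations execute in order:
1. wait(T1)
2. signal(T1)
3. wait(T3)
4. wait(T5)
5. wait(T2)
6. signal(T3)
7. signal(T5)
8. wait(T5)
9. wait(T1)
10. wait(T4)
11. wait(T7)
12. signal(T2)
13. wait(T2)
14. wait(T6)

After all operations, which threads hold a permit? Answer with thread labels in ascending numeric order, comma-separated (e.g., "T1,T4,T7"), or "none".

Step 1: wait(T1) -> count=0 queue=[] holders={T1}
Step 2: signal(T1) -> count=1 queue=[] holders={none}
Step 3: wait(T3) -> count=0 queue=[] holders={T3}
Step 4: wait(T5) -> count=0 queue=[T5] holders={T3}
Step 5: wait(T2) -> count=0 queue=[T5,T2] holders={T3}
Step 6: signal(T3) -> count=0 queue=[T2] holders={T5}
Step 7: signal(T5) -> count=0 queue=[] holders={T2}
Step 8: wait(T5) -> count=0 queue=[T5] holders={T2}
Step 9: wait(T1) -> count=0 queue=[T5,T1] holders={T2}
Step 10: wait(T4) -> count=0 queue=[T5,T1,T4] holders={T2}
Step 11: wait(T7) -> count=0 queue=[T5,T1,T4,T7] holders={T2}
Step 12: signal(T2) -> count=0 queue=[T1,T4,T7] holders={T5}
Step 13: wait(T2) -> count=0 queue=[T1,T4,T7,T2] holders={T5}
Step 14: wait(T6) -> count=0 queue=[T1,T4,T7,T2,T6] holders={T5}
Final holders: T5

Answer: T5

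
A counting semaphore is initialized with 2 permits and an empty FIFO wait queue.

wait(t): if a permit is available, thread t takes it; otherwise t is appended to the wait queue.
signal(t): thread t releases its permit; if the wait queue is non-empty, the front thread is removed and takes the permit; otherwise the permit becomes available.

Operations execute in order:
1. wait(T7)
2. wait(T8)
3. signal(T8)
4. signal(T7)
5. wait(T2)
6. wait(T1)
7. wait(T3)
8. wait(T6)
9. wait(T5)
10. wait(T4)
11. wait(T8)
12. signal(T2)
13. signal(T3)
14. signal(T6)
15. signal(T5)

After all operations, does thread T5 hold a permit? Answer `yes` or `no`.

Step 1: wait(T7) -> count=1 queue=[] holders={T7}
Step 2: wait(T8) -> count=0 queue=[] holders={T7,T8}
Step 3: signal(T8) -> count=1 queue=[] holders={T7}
Step 4: signal(T7) -> count=2 queue=[] holders={none}
Step 5: wait(T2) -> count=1 queue=[] holders={T2}
Step 6: wait(T1) -> count=0 queue=[] holders={T1,T2}
Step 7: wait(T3) -> count=0 queue=[T3] holders={T1,T2}
Step 8: wait(T6) -> count=0 queue=[T3,T6] holders={T1,T2}
Step 9: wait(T5) -> count=0 queue=[T3,T6,T5] holders={T1,T2}
Step 10: wait(T4) -> count=0 queue=[T3,T6,T5,T4] holders={T1,T2}
Step 11: wait(T8) -> count=0 queue=[T3,T6,T5,T4,T8] holders={T1,T2}
Step 12: signal(T2) -> count=0 queue=[T6,T5,T4,T8] holders={T1,T3}
Step 13: signal(T3) -> count=0 queue=[T5,T4,T8] holders={T1,T6}
Step 14: signal(T6) -> count=0 queue=[T4,T8] holders={T1,T5}
Step 15: signal(T5) -> count=0 queue=[T8] holders={T1,T4}
Final holders: {T1,T4} -> T5 not in holders

Answer: no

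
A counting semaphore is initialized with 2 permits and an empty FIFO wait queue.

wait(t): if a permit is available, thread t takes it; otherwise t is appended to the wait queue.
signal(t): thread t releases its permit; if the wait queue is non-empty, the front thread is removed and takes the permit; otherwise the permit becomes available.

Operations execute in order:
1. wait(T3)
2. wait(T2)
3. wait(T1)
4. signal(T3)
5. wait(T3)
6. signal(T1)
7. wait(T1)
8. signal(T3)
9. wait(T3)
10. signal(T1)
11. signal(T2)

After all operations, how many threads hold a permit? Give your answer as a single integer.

Answer: 1

Derivation:
Step 1: wait(T3) -> count=1 queue=[] holders={T3}
Step 2: wait(T2) -> count=0 queue=[] holders={T2,T3}
Step 3: wait(T1) -> count=0 queue=[T1] holders={T2,T3}
Step 4: signal(T3) -> count=0 queue=[] holders={T1,T2}
Step 5: wait(T3) -> count=0 queue=[T3] holders={T1,T2}
Step 6: signal(T1) -> count=0 queue=[] holders={T2,T3}
Step 7: wait(T1) -> count=0 queue=[T1] holders={T2,T3}
Step 8: signal(T3) -> count=0 queue=[] holders={T1,T2}
Step 9: wait(T3) -> count=0 queue=[T3] holders={T1,T2}
Step 10: signal(T1) -> count=0 queue=[] holders={T2,T3}
Step 11: signal(T2) -> count=1 queue=[] holders={T3}
Final holders: {T3} -> 1 thread(s)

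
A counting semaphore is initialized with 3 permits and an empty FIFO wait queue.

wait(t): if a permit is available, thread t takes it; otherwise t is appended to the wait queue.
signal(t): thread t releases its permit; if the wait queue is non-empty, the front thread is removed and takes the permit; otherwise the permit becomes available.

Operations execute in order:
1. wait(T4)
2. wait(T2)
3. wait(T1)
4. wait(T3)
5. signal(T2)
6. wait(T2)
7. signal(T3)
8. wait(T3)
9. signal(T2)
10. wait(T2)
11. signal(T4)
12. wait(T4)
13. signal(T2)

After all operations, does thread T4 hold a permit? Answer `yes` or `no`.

Answer: yes

Derivation:
Step 1: wait(T4) -> count=2 queue=[] holders={T4}
Step 2: wait(T2) -> count=1 queue=[] holders={T2,T4}
Step 3: wait(T1) -> count=0 queue=[] holders={T1,T2,T4}
Step 4: wait(T3) -> count=0 queue=[T3] holders={T1,T2,T4}
Step 5: signal(T2) -> count=0 queue=[] holders={T1,T3,T4}
Step 6: wait(T2) -> count=0 queue=[T2] holders={T1,T3,T4}
Step 7: signal(T3) -> count=0 queue=[] holders={T1,T2,T4}
Step 8: wait(T3) -> count=0 queue=[T3] holders={T1,T2,T4}
Step 9: signal(T2) -> count=0 queue=[] holders={T1,T3,T4}
Step 10: wait(T2) -> count=0 queue=[T2] holders={T1,T3,T4}
Step 11: signal(T4) -> count=0 queue=[] holders={T1,T2,T3}
Step 12: wait(T4) -> count=0 queue=[T4] holders={T1,T2,T3}
Step 13: signal(T2) -> count=0 queue=[] holders={T1,T3,T4}
Final holders: {T1,T3,T4} -> T4 in holders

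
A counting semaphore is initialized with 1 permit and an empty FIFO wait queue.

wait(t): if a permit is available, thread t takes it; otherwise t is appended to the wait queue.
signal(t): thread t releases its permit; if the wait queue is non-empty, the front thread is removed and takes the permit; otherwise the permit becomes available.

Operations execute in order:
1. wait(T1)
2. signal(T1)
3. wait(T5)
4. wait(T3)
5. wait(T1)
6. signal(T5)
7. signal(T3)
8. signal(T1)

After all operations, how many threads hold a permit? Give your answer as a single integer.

Answer: 0

Derivation:
Step 1: wait(T1) -> count=0 queue=[] holders={T1}
Step 2: signal(T1) -> count=1 queue=[] holders={none}
Step 3: wait(T5) -> count=0 queue=[] holders={T5}
Step 4: wait(T3) -> count=0 queue=[T3] holders={T5}
Step 5: wait(T1) -> count=0 queue=[T3,T1] holders={T5}
Step 6: signal(T5) -> count=0 queue=[T1] holders={T3}
Step 7: signal(T3) -> count=0 queue=[] holders={T1}
Step 8: signal(T1) -> count=1 queue=[] holders={none}
Final holders: {none} -> 0 thread(s)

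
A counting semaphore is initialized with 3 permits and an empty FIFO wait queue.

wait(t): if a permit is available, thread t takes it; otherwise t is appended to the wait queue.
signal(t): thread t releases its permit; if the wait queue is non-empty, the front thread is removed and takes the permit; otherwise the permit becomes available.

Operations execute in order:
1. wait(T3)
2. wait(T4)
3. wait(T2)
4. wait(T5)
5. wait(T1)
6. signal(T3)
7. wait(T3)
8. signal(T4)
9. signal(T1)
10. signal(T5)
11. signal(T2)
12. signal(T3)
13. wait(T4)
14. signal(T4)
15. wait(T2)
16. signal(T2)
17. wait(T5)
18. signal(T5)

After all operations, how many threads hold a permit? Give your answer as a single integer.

Answer: 0

Derivation:
Step 1: wait(T3) -> count=2 queue=[] holders={T3}
Step 2: wait(T4) -> count=1 queue=[] holders={T3,T4}
Step 3: wait(T2) -> count=0 queue=[] holders={T2,T3,T4}
Step 4: wait(T5) -> count=0 queue=[T5] holders={T2,T3,T4}
Step 5: wait(T1) -> count=0 queue=[T5,T1] holders={T2,T3,T4}
Step 6: signal(T3) -> count=0 queue=[T1] holders={T2,T4,T5}
Step 7: wait(T3) -> count=0 queue=[T1,T3] holders={T2,T4,T5}
Step 8: signal(T4) -> count=0 queue=[T3] holders={T1,T2,T5}
Step 9: signal(T1) -> count=0 queue=[] holders={T2,T3,T5}
Step 10: signal(T5) -> count=1 queue=[] holders={T2,T3}
Step 11: signal(T2) -> count=2 queue=[] holders={T3}
Step 12: signal(T3) -> count=3 queue=[] holders={none}
Step 13: wait(T4) -> count=2 queue=[] holders={T4}
Step 14: signal(T4) -> count=3 queue=[] holders={none}
Step 15: wait(T2) -> count=2 queue=[] holders={T2}
Step 16: signal(T2) -> count=3 queue=[] holders={none}
Step 17: wait(T5) -> count=2 queue=[] holders={T5}
Step 18: signal(T5) -> count=3 queue=[] holders={none}
Final holders: {none} -> 0 thread(s)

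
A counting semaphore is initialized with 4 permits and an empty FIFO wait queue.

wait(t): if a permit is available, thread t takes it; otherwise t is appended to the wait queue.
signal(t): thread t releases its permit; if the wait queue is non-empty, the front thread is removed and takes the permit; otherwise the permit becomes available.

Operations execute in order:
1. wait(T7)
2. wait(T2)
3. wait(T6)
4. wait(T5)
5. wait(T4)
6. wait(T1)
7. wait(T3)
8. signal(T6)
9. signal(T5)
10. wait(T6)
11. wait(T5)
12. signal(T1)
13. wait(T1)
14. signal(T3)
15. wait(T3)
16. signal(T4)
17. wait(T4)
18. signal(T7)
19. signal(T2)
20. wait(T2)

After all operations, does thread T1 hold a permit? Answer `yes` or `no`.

Answer: yes

Derivation:
Step 1: wait(T7) -> count=3 queue=[] holders={T7}
Step 2: wait(T2) -> count=2 queue=[] holders={T2,T7}
Step 3: wait(T6) -> count=1 queue=[] holders={T2,T6,T7}
Step 4: wait(T5) -> count=0 queue=[] holders={T2,T5,T6,T7}
Step 5: wait(T4) -> count=0 queue=[T4] holders={T2,T5,T6,T7}
Step 6: wait(T1) -> count=0 queue=[T4,T1] holders={T2,T5,T6,T7}
Step 7: wait(T3) -> count=0 queue=[T4,T1,T3] holders={T2,T5,T6,T7}
Step 8: signal(T6) -> count=0 queue=[T1,T3] holders={T2,T4,T5,T7}
Step 9: signal(T5) -> count=0 queue=[T3] holders={T1,T2,T4,T7}
Step 10: wait(T6) -> count=0 queue=[T3,T6] holders={T1,T2,T4,T7}
Step 11: wait(T5) -> count=0 queue=[T3,T6,T5] holders={T1,T2,T4,T7}
Step 12: signal(T1) -> count=0 queue=[T6,T5] holders={T2,T3,T4,T7}
Step 13: wait(T1) -> count=0 queue=[T6,T5,T1] holders={T2,T3,T4,T7}
Step 14: signal(T3) -> count=0 queue=[T5,T1] holders={T2,T4,T6,T7}
Step 15: wait(T3) -> count=0 queue=[T5,T1,T3] holders={T2,T4,T6,T7}
Step 16: signal(T4) -> count=0 queue=[T1,T3] holders={T2,T5,T6,T7}
Step 17: wait(T4) -> count=0 queue=[T1,T3,T4] holders={T2,T5,T6,T7}
Step 18: signal(T7) -> count=0 queue=[T3,T4] holders={T1,T2,T5,T6}
Step 19: signal(T2) -> count=0 queue=[T4] holders={T1,T3,T5,T6}
Step 20: wait(T2) -> count=0 queue=[T4,T2] holders={T1,T3,T5,T6}
Final holders: {T1,T3,T5,T6} -> T1 in holders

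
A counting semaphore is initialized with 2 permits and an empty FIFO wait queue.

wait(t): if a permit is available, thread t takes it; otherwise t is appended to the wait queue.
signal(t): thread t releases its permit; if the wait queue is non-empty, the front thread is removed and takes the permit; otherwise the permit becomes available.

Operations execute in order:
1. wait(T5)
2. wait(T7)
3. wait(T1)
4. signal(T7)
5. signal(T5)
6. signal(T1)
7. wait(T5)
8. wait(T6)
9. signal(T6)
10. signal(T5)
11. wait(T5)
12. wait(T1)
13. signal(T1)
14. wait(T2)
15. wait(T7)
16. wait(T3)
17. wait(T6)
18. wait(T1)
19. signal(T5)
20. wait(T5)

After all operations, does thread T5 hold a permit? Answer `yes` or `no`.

Step 1: wait(T5) -> count=1 queue=[] holders={T5}
Step 2: wait(T7) -> count=0 queue=[] holders={T5,T7}
Step 3: wait(T1) -> count=0 queue=[T1] holders={T5,T7}
Step 4: signal(T7) -> count=0 queue=[] holders={T1,T5}
Step 5: signal(T5) -> count=1 queue=[] holders={T1}
Step 6: signal(T1) -> count=2 queue=[] holders={none}
Step 7: wait(T5) -> count=1 queue=[] holders={T5}
Step 8: wait(T6) -> count=0 queue=[] holders={T5,T6}
Step 9: signal(T6) -> count=1 queue=[] holders={T5}
Step 10: signal(T5) -> count=2 queue=[] holders={none}
Step 11: wait(T5) -> count=1 queue=[] holders={T5}
Step 12: wait(T1) -> count=0 queue=[] holders={T1,T5}
Step 13: signal(T1) -> count=1 queue=[] holders={T5}
Step 14: wait(T2) -> count=0 queue=[] holders={T2,T5}
Step 15: wait(T7) -> count=0 queue=[T7] holders={T2,T5}
Step 16: wait(T3) -> count=0 queue=[T7,T3] holders={T2,T5}
Step 17: wait(T6) -> count=0 queue=[T7,T3,T6] holders={T2,T5}
Step 18: wait(T1) -> count=0 queue=[T7,T3,T6,T1] holders={T2,T5}
Step 19: signal(T5) -> count=0 queue=[T3,T6,T1] holders={T2,T7}
Step 20: wait(T5) -> count=0 queue=[T3,T6,T1,T5] holders={T2,T7}
Final holders: {T2,T7} -> T5 not in holders

Answer: no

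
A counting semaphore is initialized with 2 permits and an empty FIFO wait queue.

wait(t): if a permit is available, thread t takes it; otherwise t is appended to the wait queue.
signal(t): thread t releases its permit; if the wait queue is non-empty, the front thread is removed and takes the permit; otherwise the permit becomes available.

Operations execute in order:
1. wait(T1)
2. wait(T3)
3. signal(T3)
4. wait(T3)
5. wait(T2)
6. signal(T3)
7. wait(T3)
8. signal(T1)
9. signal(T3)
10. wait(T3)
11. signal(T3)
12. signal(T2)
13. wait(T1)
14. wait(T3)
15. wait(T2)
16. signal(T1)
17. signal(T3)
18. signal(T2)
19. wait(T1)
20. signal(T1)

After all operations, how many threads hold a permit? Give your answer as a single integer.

Answer: 0

Derivation:
Step 1: wait(T1) -> count=1 queue=[] holders={T1}
Step 2: wait(T3) -> count=0 queue=[] holders={T1,T3}
Step 3: signal(T3) -> count=1 queue=[] holders={T1}
Step 4: wait(T3) -> count=0 queue=[] holders={T1,T3}
Step 5: wait(T2) -> count=0 queue=[T2] holders={T1,T3}
Step 6: signal(T3) -> count=0 queue=[] holders={T1,T2}
Step 7: wait(T3) -> count=0 queue=[T3] holders={T1,T2}
Step 8: signal(T1) -> count=0 queue=[] holders={T2,T3}
Step 9: signal(T3) -> count=1 queue=[] holders={T2}
Step 10: wait(T3) -> count=0 queue=[] holders={T2,T3}
Step 11: signal(T3) -> count=1 queue=[] holders={T2}
Step 12: signal(T2) -> count=2 queue=[] holders={none}
Step 13: wait(T1) -> count=1 queue=[] holders={T1}
Step 14: wait(T3) -> count=0 queue=[] holders={T1,T3}
Step 15: wait(T2) -> count=0 queue=[T2] holders={T1,T3}
Step 16: signal(T1) -> count=0 queue=[] holders={T2,T3}
Step 17: signal(T3) -> count=1 queue=[] holders={T2}
Step 18: signal(T2) -> count=2 queue=[] holders={none}
Step 19: wait(T1) -> count=1 queue=[] holders={T1}
Step 20: signal(T1) -> count=2 queue=[] holders={none}
Final holders: {none} -> 0 thread(s)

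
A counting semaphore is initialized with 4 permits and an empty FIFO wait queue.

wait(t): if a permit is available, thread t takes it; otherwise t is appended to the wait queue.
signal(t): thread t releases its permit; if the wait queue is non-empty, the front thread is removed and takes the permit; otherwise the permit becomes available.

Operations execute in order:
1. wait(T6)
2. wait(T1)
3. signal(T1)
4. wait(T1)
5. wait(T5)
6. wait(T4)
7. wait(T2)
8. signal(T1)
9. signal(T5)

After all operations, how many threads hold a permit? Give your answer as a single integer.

Step 1: wait(T6) -> count=3 queue=[] holders={T6}
Step 2: wait(T1) -> count=2 queue=[] holders={T1,T6}
Step 3: signal(T1) -> count=3 queue=[] holders={T6}
Step 4: wait(T1) -> count=2 queue=[] holders={T1,T6}
Step 5: wait(T5) -> count=1 queue=[] holders={T1,T5,T6}
Step 6: wait(T4) -> count=0 queue=[] holders={T1,T4,T5,T6}
Step 7: wait(T2) -> count=0 queue=[T2] holders={T1,T4,T5,T6}
Step 8: signal(T1) -> count=0 queue=[] holders={T2,T4,T5,T6}
Step 9: signal(T5) -> count=1 queue=[] holders={T2,T4,T6}
Final holders: {T2,T4,T6} -> 3 thread(s)

Answer: 3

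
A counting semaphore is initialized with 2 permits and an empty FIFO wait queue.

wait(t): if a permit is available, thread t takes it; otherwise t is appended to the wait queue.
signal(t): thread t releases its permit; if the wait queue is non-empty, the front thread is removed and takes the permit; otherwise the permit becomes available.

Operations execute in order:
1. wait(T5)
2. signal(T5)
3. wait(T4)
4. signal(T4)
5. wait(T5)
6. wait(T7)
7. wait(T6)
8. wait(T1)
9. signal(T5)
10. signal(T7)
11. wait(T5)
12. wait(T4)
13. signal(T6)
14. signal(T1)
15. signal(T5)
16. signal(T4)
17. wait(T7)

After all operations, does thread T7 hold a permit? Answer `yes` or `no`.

Step 1: wait(T5) -> count=1 queue=[] holders={T5}
Step 2: signal(T5) -> count=2 queue=[] holders={none}
Step 3: wait(T4) -> count=1 queue=[] holders={T4}
Step 4: signal(T4) -> count=2 queue=[] holders={none}
Step 5: wait(T5) -> count=1 queue=[] holders={T5}
Step 6: wait(T7) -> count=0 queue=[] holders={T5,T7}
Step 7: wait(T6) -> count=0 queue=[T6] holders={T5,T7}
Step 8: wait(T1) -> count=0 queue=[T6,T1] holders={T5,T7}
Step 9: signal(T5) -> count=0 queue=[T1] holders={T6,T7}
Step 10: signal(T7) -> count=0 queue=[] holders={T1,T6}
Step 11: wait(T5) -> count=0 queue=[T5] holders={T1,T6}
Step 12: wait(T4) -> count=0 queue=[T5,T4] holders={T1,T6}
Step 13: signal(T6) -> count=0 queue=[T4] holders={T1,T5}
Step 14: signal(T1) -> count=0 queue=[] holders={T4,T5}
Step 15: signal(T5) -> count=1 queue=[] holders={T4}
Step 16: signal(T4) -> count=2 queue=[] holders={none}
Step 17: wait(T7) -> count=1 queue=[] holders={T7}
Final holders: {T7} -> T7 in holders

Answer: yes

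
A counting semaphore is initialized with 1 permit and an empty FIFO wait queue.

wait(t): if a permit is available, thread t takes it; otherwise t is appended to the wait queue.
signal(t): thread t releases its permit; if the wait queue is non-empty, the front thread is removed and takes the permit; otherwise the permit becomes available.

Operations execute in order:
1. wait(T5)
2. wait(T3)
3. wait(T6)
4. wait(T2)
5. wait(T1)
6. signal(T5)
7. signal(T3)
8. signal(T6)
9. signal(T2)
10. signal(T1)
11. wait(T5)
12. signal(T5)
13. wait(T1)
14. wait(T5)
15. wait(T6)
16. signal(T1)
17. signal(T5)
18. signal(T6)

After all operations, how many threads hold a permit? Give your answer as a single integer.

Answer: 0

Derivation:
Step 1: wait(T5) -> count=0 queue=[] holders={T5}
Step 2: wait(T3) -> count=0 queue=[T3] holders={T5}
Step 3: wait(T6) -> count=0 queue=[T3,T6] holders={T5}
Step 4: wait(T2) -> count=0 queue=[T3,T6,T2] holders={T5}
Step 5: wait(T1) -> count=0 queue=[T3,T6,T2,T1] holders={T5}
Step 6: signal(T5) -> count=0 queue=[T6,T2,T1] holders={T3}
Step 7: signal(T3) -> count=0 queue=[T2,T1] holders={T6}
Step 8: signal(T6) -> count=0 queue=[T1] holders={T2}
Step 9: signal(T2) -> count=0 queue=[] holders={T1}
Step 10: signal(T1) -> count=1 queue=[] holders={none}
Step 11: wait(T5) -> count=0 queue=[] holders={T5}
Step 12: signal(T5) -> count=1 queue=[] holders={none}
Step 13: wait(T1) -> count=0 queue=[] holders={T1}
Step 14: wait(T5) -> count=0 queue=[T5] holders={T1}
Step 15: wait(T6) -> count=0 queue=[T5,T6] holders={T1}
Step 16: signal(T1) -> count=0 queue=[T6] holders={T5}
Step 17: signal(T5) -> count=0 queue=[] holders={T6}
Step 18: signal(T6) -> count=1 queue=[] holders={none}
Final holders: {none} -> 0 thread(s)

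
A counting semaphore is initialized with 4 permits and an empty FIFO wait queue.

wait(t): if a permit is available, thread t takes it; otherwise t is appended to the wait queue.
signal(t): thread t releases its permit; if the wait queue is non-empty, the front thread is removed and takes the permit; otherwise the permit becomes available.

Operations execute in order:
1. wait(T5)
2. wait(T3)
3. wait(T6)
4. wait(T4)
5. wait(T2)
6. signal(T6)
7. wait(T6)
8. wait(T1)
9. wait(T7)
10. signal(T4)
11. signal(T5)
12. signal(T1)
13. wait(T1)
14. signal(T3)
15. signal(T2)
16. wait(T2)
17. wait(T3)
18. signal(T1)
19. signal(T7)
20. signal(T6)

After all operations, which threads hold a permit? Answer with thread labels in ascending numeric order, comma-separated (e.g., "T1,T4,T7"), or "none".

Step 1: wait(T5) -> count=3 queue=[] holders={T5}
Step 2: wait(T3) -> count=2 queue=[] holders={T3,T5}
Step 3: wait(T6) -> count=1 queue=[] holders={T3,T5,T6}
Step 4: wait(T4) -> count=0 queue=[] holders={T3,T4,T5,T6}
Step 5: wait(T2) -> count=0 queue=[T2] holders={T3,T4,T5,T6}
Step 6: signal(T6) -> count=0 queue=[] holders={T2,T3,T4,T5}
Step 7: wait(T6) -> count=0 queue=[T6] holders={T2,T3,T4,T5}
Step 8: wait(T1) -> count=0 queue=[T6,T1] holders={T2,T3,T4,T5}
Step 9: wait(T7) -> count=0 queue=[T6,T1,T7] holders={T2,T3,T4,T5}
Step 10: signal(T4) -> count=0 queue=[T1,T7] holders={T2,T3,T5,T6}
Step 11: signal(T5) -> count=0 queue=[T7] holders={T1,T2,T3,T6}
Step 12: signal(T1) -> count=0 queue=[] holders={T2,T3,T6,T7}
Step 13: wait(T1) -> count=0 queue=[T1] holders={T2,T3,T6,T7}
Step 14: signal(T3) -> count=0 queue=[] holders={T1,T2,T6,T7}
Step 15: signal(T2) -> count=1 queue=[] holders={T1,T6,T7}
Step 16: wait(T2) -> count=0 queue=[] holders={T1,T2,T6,T7}
Step 17: wait(T3) -> count=0 queue=[T3] holders={T1,T2,T6,T7}
Step 18: signal(T1) -> count=0 queue=[] holders={T2,T3,T6,T7}
Step 19: signal(T7) -> count=1 queue=[] holders={T2,T3,T6}
Step 20: signal(T6) -> count=2 queue=[] holders={T2,T3}
Final holders: T2,T3

Answer: T2,T3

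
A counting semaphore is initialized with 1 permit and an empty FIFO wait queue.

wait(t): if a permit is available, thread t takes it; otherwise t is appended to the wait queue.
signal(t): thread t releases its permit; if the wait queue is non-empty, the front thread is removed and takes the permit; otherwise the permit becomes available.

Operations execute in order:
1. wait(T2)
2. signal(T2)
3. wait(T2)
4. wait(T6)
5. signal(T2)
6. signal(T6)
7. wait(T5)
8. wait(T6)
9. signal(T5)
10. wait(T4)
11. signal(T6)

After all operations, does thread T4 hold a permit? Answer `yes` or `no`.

Answer: yes

Derivation:
Step 1: wait(T2) -> count=0 queue=[] holders={T2}
Step 2: signal(T2) -> count=1 queue=[] holders={none}
Step 3: wait(T2) -> count=0 queue=[] holders={T2}
Step 4: wait(T6) -> count=0 queue=[T6] holders={T2}
Step 5: signal(T2) -> count=0 queue=[] holders={T6}
Step 6: signal(T6) -> count=1 queue=[] holders={none}
Step 7: wait(T5) -> count=0 queue=[] holders={T5}
Step 8: wait(T6) -> count=0 queue=[T6] holders={T5}
Step 9: signal(T5) -> count=0 queue=[] holders={T6}
Step 10: wait(T4) -> count=0 queue=[T4] holders={T6}
Step 11: signal(T6) -> count=0 queue=[] holders={T4}
Final holders: {T4} -> T4 in holders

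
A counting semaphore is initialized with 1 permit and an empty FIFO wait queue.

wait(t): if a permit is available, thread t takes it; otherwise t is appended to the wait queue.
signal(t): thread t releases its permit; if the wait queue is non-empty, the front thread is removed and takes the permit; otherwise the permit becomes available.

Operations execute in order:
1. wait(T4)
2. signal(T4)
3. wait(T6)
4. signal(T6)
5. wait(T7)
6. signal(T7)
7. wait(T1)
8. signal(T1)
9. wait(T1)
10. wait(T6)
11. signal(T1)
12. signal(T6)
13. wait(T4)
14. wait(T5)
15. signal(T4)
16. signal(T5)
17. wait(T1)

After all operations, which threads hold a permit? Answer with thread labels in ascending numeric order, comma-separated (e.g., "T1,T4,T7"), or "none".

Answer: T1

Derivation:
Step 1: wait(T4) -> count=0 queue=[] holders={T4}
Step 2: signal(T4) -> count=1 queue=[] holders={none}
Step 3: wait(T6) -> count=0 queue=[] holders={T6}
Step 4: signal(T6) -> count=1 queue=[] holders={none}
Step 5: wait(T7) -> count=0 queue=[] holders={T7}
Step 6: signal(T7) -> count=1 queue=[] holders={none}
Step 7: wait(T1) -> count=0 queue=[] holders={T1}
Step 8: signal(T1) -> count=1 queue=[] holders={none}
Step 9: wait(T1) -> count=0 queue=[] holders={T1}
Step 10: wait(T6) -> count=0 queue=[T6] holders={T1}
Step 11: signal(T1) -> count=0 queue=[] holders={T6}
Step 12: signal(T6) -> count=1 queue=[] holders={none}
Step 13: wait(T4) -> count=0 queue=[] holders={T4}
Step 14: wait(T5) -> count=0 queue=[T5] holders={T4}
Step 15: signal(T4) -> count=0 queue=[] holders={T5}
Step 16: signal(T5) -> count=1 queue=[] holders={none}
Step 17: wait(T1) -> count=0 queue=[] holders={T1}
Final holders: T1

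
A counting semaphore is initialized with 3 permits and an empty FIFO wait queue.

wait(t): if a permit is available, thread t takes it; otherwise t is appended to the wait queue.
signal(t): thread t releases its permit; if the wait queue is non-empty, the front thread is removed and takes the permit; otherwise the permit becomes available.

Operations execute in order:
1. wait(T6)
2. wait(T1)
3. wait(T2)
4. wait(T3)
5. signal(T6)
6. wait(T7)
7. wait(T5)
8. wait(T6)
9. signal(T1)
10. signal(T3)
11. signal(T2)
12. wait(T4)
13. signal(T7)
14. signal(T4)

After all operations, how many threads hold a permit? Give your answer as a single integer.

Answer: 2

Derivation:
Step 1: wait(T6) -> count=2 queue=[] holders={T6}
Step 2: wait(T1) -> count=1 queue=[] holders={T1,T6}
Step 3: wait(T2) -> count=0 queue=[] holders={T1,T2,T6}
Step 4: wait(T3) -> count=0 queue=[T3] holders={T1,T2,T6}
Step 5: signal(T6) -> count=0 queue=[] holders={T1,T2,T3}
Step 6: wait(T7) -> count=0 queue=[T7] holders={T1,T2,T3}
Step 7: wait(T5) -> count=0 queue=[T7,T5] holders={T1,T2,T3}
Step 8: wait(T6) -> count=0 queue=[T7,T5,T6] holders={T1,T2,T3}
Step 9: signal(T1) -> count=0 queue=[T5,T6] holders={T2,T3,T7}
Step 10: signal(T3) -> count=0 queue=[T6] holders={T2,T5,T7}
Step 11: signal(T2) -> count=0 queue=[] holders={T5,T6,T7}
Step 12: wait(T4) -> count=0 queue=[T4] holders={T5,T6,T7}
Step 13: signal(T7) -> count=0 queue=[] holders={T4,T5,T6}
Step 14: signal(T4) -> count=1 queue=[] holders={T5,T6}
Final holders: {T5,T6} -> 2 thread(s)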